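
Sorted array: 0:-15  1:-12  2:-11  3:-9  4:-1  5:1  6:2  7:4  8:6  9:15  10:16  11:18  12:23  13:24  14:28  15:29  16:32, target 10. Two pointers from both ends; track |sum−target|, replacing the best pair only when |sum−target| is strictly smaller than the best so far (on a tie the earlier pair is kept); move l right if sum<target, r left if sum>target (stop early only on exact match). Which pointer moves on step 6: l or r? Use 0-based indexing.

r

l=0 r=16: -15+32=17 d=7 *, r--
l=0 r=15: -15+29=14 d=4 *, r--
l=0 r=14: -15+28=13 d=3 *, r--
l=0 r=13: -15+24=9 d=1 *, l++
l=1 r=13: -12+24=12 d=2, r--
l=1 r=12: -12+23=11 d=1, r--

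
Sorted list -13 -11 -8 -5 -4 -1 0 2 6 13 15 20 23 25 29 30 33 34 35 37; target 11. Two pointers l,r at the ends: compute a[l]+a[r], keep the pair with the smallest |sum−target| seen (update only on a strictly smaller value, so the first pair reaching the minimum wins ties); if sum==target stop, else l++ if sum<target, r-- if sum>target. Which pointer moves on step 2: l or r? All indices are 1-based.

r

[1,20] -13+37=24 d=13 * → r--
[1,19] -13+35=22 d=11 * → r--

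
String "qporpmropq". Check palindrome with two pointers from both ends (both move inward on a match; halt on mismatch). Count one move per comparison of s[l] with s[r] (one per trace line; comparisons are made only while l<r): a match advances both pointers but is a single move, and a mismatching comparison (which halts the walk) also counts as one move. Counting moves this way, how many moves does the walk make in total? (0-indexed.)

5 moves

l=0 r=9: 'q'=='q', l++,r--
l=1 r=8: 'p'=='p', l++,r--
l=2 r=7: 'o'=='o', l++,r--
l=3 r=6: 'r'=='r', l++,r--
l=4 r=5: 'p'!='m', stop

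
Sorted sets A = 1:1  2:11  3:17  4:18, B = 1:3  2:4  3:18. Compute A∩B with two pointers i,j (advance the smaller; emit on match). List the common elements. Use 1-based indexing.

[i=1,j=1] 1<3 → i++
[i=2,j=1] 11>3 → j++
[i=2,j=2] 11>4 → j++
[i=2,j=3] 11<18 → i++
[i=3,j=3] 17<18 → i++
[i=4,j=3] 18==18 emit → i++,j++

intersection = [18]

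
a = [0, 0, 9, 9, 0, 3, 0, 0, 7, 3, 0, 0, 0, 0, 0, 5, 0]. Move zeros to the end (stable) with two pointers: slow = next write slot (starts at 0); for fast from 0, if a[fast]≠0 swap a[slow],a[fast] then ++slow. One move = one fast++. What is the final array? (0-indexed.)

[9, 9, 3, 7, 3, 5, 0, 0, 0, 0, 0, 0, 0, 0, 0, 0, 0]

(s=0,f=0) a[fast]=0 → fast++
(s=0,f=1) a[fast]=0 → fast++
(s=0,f=2) a[fast]=9≠0 swap→a[0]=9 → slow++,fast++
(s=1,f=3) a[fast]=9≠0 swap→a[1]=9 → slow++,fast++
(s=2,f=4) a[fast]=0 → fast++
(s=2,f=5) a[fast]=3≠0 swap→a[2]=3 → slow++,fast++
(s=3,f=6) a[fast]=0 → fast++
(s=3,f=7) a[fast]=0 → fast++
(s=3,f=8) a[fast]=7≠0 swap→a[3]=7 → slow++,fast++
(s=4,f=9) a[fast]=3≠0 swap→a[4]=3 → slow++,fast++
(s=5,f=10) a[fast]=0 → fast++
(s=5,f=11) a[fast]=0 → fast++
(s=5,f=12) a[fast]=0 → fast++
(s=5,f=13) a[fast]=0 → fast++
(s=5,f=14) a[fast]=0 → fast++
(s=5,f=15) a[fast]=5≠0 swap→a[5]=5 → slow++,fast++
(s=6,f=16) a[fast]=0 → fast++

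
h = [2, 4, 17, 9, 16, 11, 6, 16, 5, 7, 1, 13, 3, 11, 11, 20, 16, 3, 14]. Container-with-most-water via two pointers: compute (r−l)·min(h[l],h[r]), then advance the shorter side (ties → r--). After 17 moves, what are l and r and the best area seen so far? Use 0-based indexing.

l=0 r=18: min(2,14)*18=36 best=36 *, l++
l=1 r=18: min(4,14)*17=68 best=68 *, l++
l=2 r=18: min(17,14)*16=224 best=224 *, r--
l=2 r=17: min(17,3)*15=45 best=224, r--
l=2 r=16: min(17,16)*14=224 best=224, r--
l=2 r=15: min(17,20)*13=221 best=224, l++
l=3 r=15: min(9,20)*12=108 best=224, l++
l=4 r=15: min(16,20)*11=176 best=224, l++
l=5 r=15: min(11,20)*10=110 best=224, l++
l=6 r=15: min(6,20)*9=54 best=224, l++
l=7 r=15: min(16,20)*8=128 best=224, l++
l=8 r=15: min(5,20)*7=35 best=224, l++
l=9 r=15: min(7,20)*6=42 best=224, l++
l=10 r=15: min(1,20)*5=5 best=224, l++
l=11 r=15: min(13,20)*4=52 best=224, l++
l=12 r=15: min(3,20)*3=9 best=224, l++
l=13 r=15: min(11,20)*2=22 best=224, l++

l=14, r=15, best area=224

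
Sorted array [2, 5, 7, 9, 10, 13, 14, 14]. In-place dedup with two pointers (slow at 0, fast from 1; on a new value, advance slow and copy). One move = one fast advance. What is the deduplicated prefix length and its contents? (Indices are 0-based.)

slow=0 fast=1: a[fast]=5≠a[slow]=2 write a[1]=5, slow++,fast++
slow=1 fast=2: a[fast]=7≠a[slow]=5 write a[2]=7, slow++,fast++
slow=2 fast=3: a[fast]=9≠a[slow]=7 write a[3]=9, slow++,fast++
slow=3 fast=4: a[fast]=10≠a[slow]=9 write a[4]=10, slow++,fast++
slow=4 fast=5: a[fast]=13≠a[slow]=10 write a[5]=13, slow++,fast++
slow=5 fast=6: a[fast]=14≠a[slow]=13 write a[6]=14, slow++,fast++
slow=6 fast=7: a[fast]=14=a[slow] dup, fast++

length 7; prefix = [2, 5, 7, 9, 10, 13, 14]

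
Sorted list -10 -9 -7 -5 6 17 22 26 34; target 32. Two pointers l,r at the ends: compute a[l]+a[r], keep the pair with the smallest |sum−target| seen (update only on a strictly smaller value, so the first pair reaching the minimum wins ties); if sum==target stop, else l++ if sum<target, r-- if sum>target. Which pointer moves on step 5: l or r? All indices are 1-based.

r

[1,9] -10+34=24 d=8 * → l++
[2,9] -9+34=25 d=7 * → l++
[3,9] -7+34=27 d=5 * → l++
[4,9] -5+34=29 d=3 * → l++
[5,9] 6+34=40 d=8 → r--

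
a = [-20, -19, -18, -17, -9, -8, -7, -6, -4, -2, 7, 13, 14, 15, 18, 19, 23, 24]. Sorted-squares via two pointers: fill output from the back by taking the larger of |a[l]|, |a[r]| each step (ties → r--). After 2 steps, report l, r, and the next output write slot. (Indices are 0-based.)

l=0, r=15, next write slot=15

l=0 r=17: |-20|<=|24| out[17]=576, r--
l=0 r=16: |-20|<=|23| out[16]=529, r--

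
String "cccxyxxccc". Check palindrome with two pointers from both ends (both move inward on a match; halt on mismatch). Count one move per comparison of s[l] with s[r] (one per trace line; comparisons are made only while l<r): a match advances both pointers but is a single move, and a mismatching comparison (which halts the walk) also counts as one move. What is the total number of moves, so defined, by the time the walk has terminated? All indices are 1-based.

l=1 r=10: 'c'=='c', l++,r--
l=2 r=9: 'c'=='c', l++,r--
l=3 r=8: 'c'=='c', l++,r--
l=4 r=7: 'x'=='x', l++,r--
l=5 r=6: 'y'!='x', stop

5 moves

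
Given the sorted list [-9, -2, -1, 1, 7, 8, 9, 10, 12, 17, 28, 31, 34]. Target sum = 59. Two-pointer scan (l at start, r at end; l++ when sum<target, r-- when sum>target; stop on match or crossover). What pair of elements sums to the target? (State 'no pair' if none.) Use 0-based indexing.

(28, 31)

[0,12] -9+34=25 <59 → l++
[1,12] -2+34=32 <59 → l++
[2,12] -1+34=33 <59 → l++
[3,12] 1+34=35 <59 → l++
[4,12] 7+34=41 <59 → l++
[5,12] 8+34=42 <59 → l++
[6,12] 9+34=43 <59 → l++
[7,12] 10+34=44 <59 → l++
[8,12] 12+34=46 <59 → l++
[9,12] 17+34=51 <59 → l++
[10,12] 28+34=62 >59 → r--
[10,11] 28+31=59 → found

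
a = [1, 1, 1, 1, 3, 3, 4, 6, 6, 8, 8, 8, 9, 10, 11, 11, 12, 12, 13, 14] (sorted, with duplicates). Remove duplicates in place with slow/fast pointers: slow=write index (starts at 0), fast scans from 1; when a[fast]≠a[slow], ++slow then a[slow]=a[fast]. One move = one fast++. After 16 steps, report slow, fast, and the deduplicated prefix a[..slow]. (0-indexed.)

(s=0,f=1) a[fast]=1=a[slow] dup → fast++
(s=0,f=2) a[fast]=1=a[slow] dup → fast++
(s=0,f=3) a[fast]=1=a[slow] dup → fast++
(s=0,f=4) a[fast]=3≠a[slow]=1 write a[1]=3 → slow++,fast++
(s=1,f=5) a[fast]=3=a[slow] dup → fast++
(s=1,f=6) a[fast]=4≠a[slow]=3 write a[2]=4 → slow++,fast++
(s=2,f=7) a[fast]=6≠a[slow]=4 write a[3]=6 → slow++,fast++
(s=3,f=8) a[fast]=6=a[slow] dup → fast++
(s=3,f=9) a[fast]=8≠a[slow]=6 write a[4]=8 → slow++,fast++
(s=4,f=10) a[fast]=8=a[slow] dup → fast++
(s=4,f=11) a[fast]=8=a[slow] dup → fast++
(s=4,f=12) a[fast]=9≠a[slow]=8 write a[5]=9 → slow++,fast++
(s=5,f=13) a[fast]=10≠a[slow]=9 write a[6]=10 → slow++,fast++
(s=6,f=14) a[fast]=11≠a[slow]=10 write a[7]=11 → slow++,fast++
(s=7,f=15) a[fast]=11=a[slow] dup → fast++
(s=7,f=16) a[fast]=12≠a[slow]=11 write a[8]=12 → slow++,fast++

slow=8, fast=17, prefix=[1, 3, 4, 6, 8, 9, 10, 11, 12]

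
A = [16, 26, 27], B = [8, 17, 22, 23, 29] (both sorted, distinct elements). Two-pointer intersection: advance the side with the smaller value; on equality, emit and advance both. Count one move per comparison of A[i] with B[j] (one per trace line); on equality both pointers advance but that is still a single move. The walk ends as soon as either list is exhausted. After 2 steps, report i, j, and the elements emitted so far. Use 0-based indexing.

i=0 j=0: 16>8, j++
i=0 j=1: 16<17, i++

i=1, j=1, emitted=[]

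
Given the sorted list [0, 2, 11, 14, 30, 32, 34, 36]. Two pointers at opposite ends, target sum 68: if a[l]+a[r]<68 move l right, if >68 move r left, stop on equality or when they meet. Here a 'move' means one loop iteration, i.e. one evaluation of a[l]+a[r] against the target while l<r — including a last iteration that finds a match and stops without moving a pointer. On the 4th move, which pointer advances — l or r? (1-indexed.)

l

l=1 r=8: 0+36=36 <68, l++
l=2 r=8: 2+36=38 <68, l++
l=3 r=8: 11+36=47 <68, l++
l=4 r=8: 14+36=50 <68, l++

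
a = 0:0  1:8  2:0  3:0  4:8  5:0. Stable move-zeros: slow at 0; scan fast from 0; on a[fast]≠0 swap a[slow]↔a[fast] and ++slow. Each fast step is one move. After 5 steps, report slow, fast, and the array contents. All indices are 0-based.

slow=0 fast=0: a[fast]=0, fast++
slow=0 fast=1: a[fast]=8≠0 swap→a[0]=8, slow++,fast++
slow=1 fast=2: a[fast]=0, fast++
slow=1 fast=3: a[fast]=0, fast++
slow=1 fast=4: a[fast]=8≠0 swap→a[1]=8, slow++,fast++

slow=2, fast=5, a=[8, 8, 0, 0, 0, 0]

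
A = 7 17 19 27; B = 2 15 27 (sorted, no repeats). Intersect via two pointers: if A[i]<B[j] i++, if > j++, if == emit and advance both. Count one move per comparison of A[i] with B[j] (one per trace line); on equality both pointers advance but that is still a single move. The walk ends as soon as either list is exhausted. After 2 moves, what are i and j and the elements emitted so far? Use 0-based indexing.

i=1, j=1, emitted=[]

i=0 j=0: 7>2, j++
i=0 j=1: 7<15, i++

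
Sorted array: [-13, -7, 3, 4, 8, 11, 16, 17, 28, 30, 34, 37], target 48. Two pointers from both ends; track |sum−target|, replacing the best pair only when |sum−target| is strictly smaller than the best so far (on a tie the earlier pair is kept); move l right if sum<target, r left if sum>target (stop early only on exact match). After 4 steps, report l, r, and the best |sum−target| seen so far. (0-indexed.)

l=4, r=11, best |Δ|=7

l=0 r=11: -13+37=24 d=24 *, l++
l=1 r=11: -7+37=30 d=18 *, l++
l=2 r=11: 3+37=40 d=8 *, l++
l=3 r=11: 4+37=41 d=7 *, l++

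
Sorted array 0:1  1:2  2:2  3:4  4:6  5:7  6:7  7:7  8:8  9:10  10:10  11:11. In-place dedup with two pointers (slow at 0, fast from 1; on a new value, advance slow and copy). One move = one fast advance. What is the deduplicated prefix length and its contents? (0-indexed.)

length 8; prefix = [1, 2, 4, 6, 7, 8, 10, 11]

slow=0 fast=1: a[fast]=2≠a[slow]=1 write a[1]=2, slow++,fast++
slow=1 fast=2: a[fast]=2=a[slow] dup, fast++
slow=1 fast=3: a[fast]=4≠a[slow]=2 write a[2]=4, slow++,fast++
slow=2 fast=4: a[fast]=6≠a[slow]=4 write a[3]=6, slow++,fast++
slow=3 fast=5: a[fast]=7≠a[slow]=6 write a[4]=7, slow++,fast++
slow=4 fast=6: a[fast]=7=a[slow] dup, fast++
slow=4 fast=7: a[fast]=7=a[slow] dup, fast++
slow=4 fast=8: a[fast]=8≠a[slow]=7 write a[5]=8, slow++,fast++
slow=5 fast=9: a[fast]=10≠a[slow]=8 write a[6]=10, slow++,fast++
slow=6 fast=10: a[fast]=10=a[slow] dup, fast++
slow=6 fast=11: a[fast]=11≠a[slow]=10 write a[7]=11, slow++,fast++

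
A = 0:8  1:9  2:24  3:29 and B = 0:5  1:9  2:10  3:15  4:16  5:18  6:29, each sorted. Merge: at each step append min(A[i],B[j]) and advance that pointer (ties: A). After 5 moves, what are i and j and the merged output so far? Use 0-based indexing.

i=2, j=3, merged so far=[5, 8, 9, 9, 10]

i=0 j=0: A[i]=8>B[j]=5 take 5, j++
i=0 j=1: A[i]=8<=B[j]=9 take 8, i++
i=1 j=1: A[i]=9<=B[j]=9 take 9, i++
i=2 j=1: A[i]=24>B[j]=9 take 9, j++
i=2 j=2: A[i]=24>B[j]=10 take 10, j++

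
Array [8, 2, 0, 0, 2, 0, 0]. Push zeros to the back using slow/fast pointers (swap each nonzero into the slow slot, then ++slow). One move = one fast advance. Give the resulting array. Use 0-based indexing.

(s=0,f=0) a[fast]=8≠0 swap→a[0]=8 → slow++,fast++
(s=1,f=1) a[fast]=2≠0 swap→a[1]=2 → slow++,fast++
(s=2,f=2) a[fast]=0 → fast++
(s=2,f=3) a[fast]=0 → fast++
(s=2,f=4) a[fast]=2≠0 swap→a[2]=2 → slow++,fast++
(s=3,f=5) a[fast]=0 → fast++
(s=3,f=6) a[fast]=0 → fast++

[8, 2, 2, 0, 0, 0, 0]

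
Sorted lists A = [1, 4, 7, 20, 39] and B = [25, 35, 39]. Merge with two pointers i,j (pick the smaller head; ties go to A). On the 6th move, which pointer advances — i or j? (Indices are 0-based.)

j

i=0 j=0: A[i]=1<=B[j]=25 take 1, i++
i=1 j=0: A[i]=4<=B[j]=25 take 4, i++
i=2 j=0: A[i]=7<=B[j]=25 take 7, i++
i=3 j=0: A[i]=20<=B[j]=25 take 20, i++
i=4 j=0: A[i]=39>B[j]=25 take 25, j++
i=4 j=1: A[i]=39>B[j]=35 take 35, j++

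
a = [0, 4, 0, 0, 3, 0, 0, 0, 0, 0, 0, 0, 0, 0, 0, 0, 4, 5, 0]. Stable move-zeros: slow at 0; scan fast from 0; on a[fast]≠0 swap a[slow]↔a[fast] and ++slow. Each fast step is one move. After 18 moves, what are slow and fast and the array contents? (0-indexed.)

slow=4, fast=18, a=[4, 3, 4, 5, 0, 0, 0, 0, 0, 0, 0, 0, 0, 0, 0, 0, 0, 0, 0]

slow=0 fast=0: a[fast]=0, fast++
slow=0 fast=1: a[fast]=4≠0 swap→a[0]=4, slow++,fast++
slow=1 fast=2: a[fast]=0, fast++
slow=1 fast=3: a[fast]=0, fast++
slow=1 fast=4: a[fast]=3≠0 swap→a[1]=3, slow++,fast++
slow=2 fast=5: a[fast]=0, fast++
slow=2 fast=6: a[fast]=0, fast++
slow=2 fast=7: a[fast]=0, fast++
slow=2 fast=8: a[fast]=0, fast++
slow=2 fast=9: a[fast]=0, fast++
slow=2 fast=10: a[fast]=0, fast++
slow=2 fast=11: a[fast]=0, fast++
slow=2 fast=12: a[fast]=0, fast++
slow=2 fast=13: a[fast]=0, fast++
slow=2 fast=14: a[fast]=0, fast++
slow=2 fast=15: a[fast]=0, fast++
slow=2 fast=16: a[fast]=4≠0 swap→a[2]=4, slow++,fast++
slow=3 fast=17: a[fast]=5≠0 swap→a[3]=5, slow++,fast++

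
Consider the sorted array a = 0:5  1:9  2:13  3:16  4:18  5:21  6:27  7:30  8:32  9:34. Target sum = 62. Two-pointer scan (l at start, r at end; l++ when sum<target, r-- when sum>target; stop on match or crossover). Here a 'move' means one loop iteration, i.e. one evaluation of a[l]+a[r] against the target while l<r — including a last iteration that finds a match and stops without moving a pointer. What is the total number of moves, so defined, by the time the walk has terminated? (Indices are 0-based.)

9 moves

l=0 r=9: 5+34=39 <62, l++
l=1 r=9: 9+34=43 <62, l++
l=2 r=9: 13+34=47 <62, l++
l=3 r=9: 16+34=50 <62, l++
l=4 r=9: 18+34=52 <62, l++
l=5 r=9: 21+34=55 <62, l++
l=6 r=9: 27+34=61 <62, l++
l=7 r=9: 30+34=64 >62, r--
l=7 r=8: 30+32=62, found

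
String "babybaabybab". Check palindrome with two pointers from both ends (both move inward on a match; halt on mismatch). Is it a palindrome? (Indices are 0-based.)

palindrome

l=0 r=11: 'b'=='b', l++,r--
l=1 r=10: 'a'=='a', l++,r--
l=2 r=9: 'b'=='b', l++,r--
l=3 r=8: 'y'=='y', l++,r--
l=4 r=7: 'b'=='b', l++,r--
l=5 r=6: 'a'=='a', l++,r--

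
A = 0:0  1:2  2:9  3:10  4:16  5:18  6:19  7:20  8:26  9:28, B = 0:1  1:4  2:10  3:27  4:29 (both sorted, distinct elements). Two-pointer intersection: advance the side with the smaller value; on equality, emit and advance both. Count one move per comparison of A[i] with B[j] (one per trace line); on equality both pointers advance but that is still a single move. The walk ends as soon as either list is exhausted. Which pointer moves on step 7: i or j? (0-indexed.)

i=0 j=0: 0<1, i++
i=1 j=0: 2>1, j++
i=1 j=1: 2<4, i++
i=2 j=1: 9>4, j++
i=2 j=2: 9<10, i++
i=3 j=2: 10==10 emit, i++,j++
i=4 j=3: 16<27, i++

i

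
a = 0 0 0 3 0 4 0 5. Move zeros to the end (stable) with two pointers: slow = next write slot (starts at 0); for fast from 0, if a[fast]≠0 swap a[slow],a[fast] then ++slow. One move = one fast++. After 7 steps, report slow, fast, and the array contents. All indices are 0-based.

slow=0 fast=0: a[fast]=0, fast++
slow=0 fast=1: a[fast]=0, fast++
slow=0 fast=2: a[fast]=0, fast++
slow=0 fast=3: a[fast]=3≠0 swap→a[0]=3, slow++,fast++
slow=1 fast=4: a[fast]=0, fast++
slow=1 fast=5: a[fast]=4≠0 swap→a[1]=4, slow++,fast++
slow=2 fast=6: a[fast]=0, fast++

slow=2, fast=7, a=[3, 4, 0, 0, 0, 0, 0, 5]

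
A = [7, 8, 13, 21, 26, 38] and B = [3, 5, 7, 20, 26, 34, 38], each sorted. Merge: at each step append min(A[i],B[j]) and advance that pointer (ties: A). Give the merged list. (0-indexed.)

i=0 j=0: A[i]=7>B[j]=3 take 3, j++
i=0 j=1: A[i]=7>B[j]=5 take 5, j++
i=0 j=2: A[i]=7<=B[j]=7 take 7, i++
i=1 j=2: A[i]=8>B[j]=7 take 7, j++
i=1 j=3: A[i]=8<=B[j]=20 take 8, i++
i=2 j=3: A[i]=13<=B[j]=20 take 13, i++
i=3 j=3: A[i]=21>B[j]=20 take 20, j++
i=3 j=4: A[i]=21<=B[j]=26 take 21, i++
i=4 j=4: A[i]=26<=B[j]=26 take 26, i++
i=5 j=4: A[i]=38>B[j]=26 take 26, j++
i=5 j=5: A[i]=38>B[j]=34 take 34, j++
i=5 j=6: A[i]=38<=B[j]=38 take 38, i++
i=6 j=6: A done, take B[j]=38, j++

[3, 5, 7, 7, 8, 13, 20, 21, 26, 26, 34, 38, 38]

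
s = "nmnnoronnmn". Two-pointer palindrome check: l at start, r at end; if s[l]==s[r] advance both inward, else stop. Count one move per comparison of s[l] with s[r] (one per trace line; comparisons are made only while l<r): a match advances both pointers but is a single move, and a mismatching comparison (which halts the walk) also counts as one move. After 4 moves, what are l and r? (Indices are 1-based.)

l=5, r=7

l=1 r=11: 'n'=='n', l++,r--
l=2 r=10: 'm'=='m', l++,r--
l=3 r=9: 'n'=='n', l++,r--
l=4 r=8: 'n'=='n', l++,r--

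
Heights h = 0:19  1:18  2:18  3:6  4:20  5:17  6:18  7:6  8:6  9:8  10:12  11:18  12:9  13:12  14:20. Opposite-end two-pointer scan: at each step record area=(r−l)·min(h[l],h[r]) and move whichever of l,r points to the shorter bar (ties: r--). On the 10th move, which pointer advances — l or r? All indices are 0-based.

[0,14] min(19,20)*14=266 best=266 * → l++
[1,14] min(18,20)*13=234 best=266 → l++
[2,14] min(18,20)*12=216 best=266 → l++
[3,14] min(6,20)*11=66 best=266 → l++
[4,14] min(20,20)*10=200 best=266 → r--
[4,13] min(20,12)*9=108 best=266 → r--
[4,12] min(20,9)*8=72 best=266 → r--
[4,11] min(20,18)*7=126 best=266 → r--
[4,10] min(20,12)*6=72 best=266 → r--
[4,9] min(20,8)*5=40 best=266 → r--

r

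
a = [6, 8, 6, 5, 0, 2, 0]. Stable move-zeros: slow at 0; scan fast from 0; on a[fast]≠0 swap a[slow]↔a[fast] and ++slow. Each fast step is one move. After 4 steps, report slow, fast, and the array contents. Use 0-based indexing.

slow=4, fast=4, a=[6, 8, 6, 5, 0, 2, 0]

slow=0 fast=0: a[fast]=6≠0 swap→a[0]=6, slow++,fast++
slow=1 fast=1: a[fast]=8≠0 swap→a[1]=8, slow++,fast++
slow=2 fast=2: a[fast]=6≠0 swap→a[2]=6, slow++,fast++
slow=3 fast=3: a[fast]=5≠0 swap→a[3]=5, slow++,fast++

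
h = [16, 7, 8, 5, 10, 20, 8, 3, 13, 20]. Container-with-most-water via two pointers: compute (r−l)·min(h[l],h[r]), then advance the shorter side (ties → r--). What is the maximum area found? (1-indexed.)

l=1 r=10: min(16,20)*9=144 best=144 *, l++
l=2 r=10: min(7,20)*8=56 best=144, l++
l=3 r=10: min(8,20)*7=56 best=144, l++
l=4 r=10: min(5,20)*6=30 best=144, l++
l=5 r=10: min(10,20)*5=50 best=144, l++
l=6 r=10: min(20,20)*4=80 best=144, r--
l=6 r=9: min(20,13)*3=39 best=144, r--
l=6 r=8: min(20,3)*2=6 best=144, r--
l=6 r=7: min(20,8)*1=8 best=144, r--

max area = 144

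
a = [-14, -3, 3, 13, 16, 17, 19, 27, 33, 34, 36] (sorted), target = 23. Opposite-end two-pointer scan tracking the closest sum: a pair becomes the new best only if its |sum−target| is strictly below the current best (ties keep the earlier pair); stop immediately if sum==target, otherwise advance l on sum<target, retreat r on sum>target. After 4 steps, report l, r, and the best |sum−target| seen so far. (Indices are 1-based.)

l=1 r=11: -14+36=22 d=1 *, l++
l=2 r=11: -3+36=33 d=10, r--
l=2 r=10: -3+34=31 d=8, r--
l=2 r=9: -3+33=30 d=7, r--

l=2, r=8, best |Δ|=1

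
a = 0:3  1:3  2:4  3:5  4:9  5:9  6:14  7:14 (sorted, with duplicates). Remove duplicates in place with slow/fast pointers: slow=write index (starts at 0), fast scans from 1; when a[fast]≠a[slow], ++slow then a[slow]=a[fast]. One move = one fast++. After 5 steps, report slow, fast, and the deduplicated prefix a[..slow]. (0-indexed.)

slow=3, fast=6, prefix=[3, 4, 5, 9]

(s=0,f=1) a[fast]=3=a[slow] dup → fast++
(s=0,f=2) a[fast]=4≠a[slow]=3 write a[1]=4 → slow++,fast++
(s=1,f=3) a[fast]=5≠a[slow]=4 write a[2]=5 → slow++,fast++
(s=2,f=4) a[fast]=9≠a[slow]=5 write a[3]=9 → slow++,fast++
(s=3,f=5) a[fast]=9=a[slow] dup → fast++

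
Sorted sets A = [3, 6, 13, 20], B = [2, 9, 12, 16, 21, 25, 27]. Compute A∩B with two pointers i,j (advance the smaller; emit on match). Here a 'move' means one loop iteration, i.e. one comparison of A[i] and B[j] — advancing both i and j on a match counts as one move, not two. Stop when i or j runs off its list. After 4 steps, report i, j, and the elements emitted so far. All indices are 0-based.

[i=0,j=0] 3>2 → j++
[i=0,j=1] 3<9 → i++
[i=1,j=1] 6<9 → i++
[i=2,j=1] 13>9 → j++

i=2, j=2, emitted=[]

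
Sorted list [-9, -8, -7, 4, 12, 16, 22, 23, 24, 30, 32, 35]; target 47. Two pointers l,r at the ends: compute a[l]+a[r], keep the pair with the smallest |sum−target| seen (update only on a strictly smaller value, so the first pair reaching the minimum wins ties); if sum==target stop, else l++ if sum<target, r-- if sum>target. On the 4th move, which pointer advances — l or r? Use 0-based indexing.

l

[0,11] -9+35=26 d=21 * → l++
[1,11] -8+35=27 d=20 * → l++
[2,11] -7+35=28 d=19 * → l++
[3,11] 4+35=39 d=8 * → l++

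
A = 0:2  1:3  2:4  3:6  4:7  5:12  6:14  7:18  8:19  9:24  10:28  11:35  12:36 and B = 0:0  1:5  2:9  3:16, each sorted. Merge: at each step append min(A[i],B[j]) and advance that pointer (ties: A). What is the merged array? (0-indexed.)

i=0 j=0: A[i]=2>B[j]=0 take 0, j++
i=0 j=1: A[i]=2<=B[j]=5 take 2, i++
i=1 j=1: A[i]=3<=B[j]=5 take 3, i++
i=2 j=1: A[i]=4<=B[j]=5 take 4, i++
i=3 j=1: A[i]=6>B[j]=5 take 5, j++
i=3 j=2: A[i]=6<=B[j]=9 take 6, i++
i=4 j=2: A[i]=7<=B[j]=9 take 7, i++
i=5 j=2: A[i]=12>B[j]=9 take 9, j++
i=5 j=3: A[i]=12<=B[j]=16 take 12, i++
i=6 j=3: A[i]=14<=B[j]=16 take 14, i++
i=7 j=3: A[i]=18>B[j]=16 take 16, j++
i=7 j=4: B done, take A[i]=18, i++
i=8 j=4: B done, take A[i]=19, i++
i=9 j=4: B done, take A[i]=24, i++
i=10 j=4: B done, take A[i]=28, i++
i=11 j=4: B done, take A[i]=35, i++
i=12 j=4: B done, take A[i]=36, i++

[0, 2, 3, 4, 5, 6, 7, 9, 12, 14, 16, 18, 19, 24, 28, 35, 36]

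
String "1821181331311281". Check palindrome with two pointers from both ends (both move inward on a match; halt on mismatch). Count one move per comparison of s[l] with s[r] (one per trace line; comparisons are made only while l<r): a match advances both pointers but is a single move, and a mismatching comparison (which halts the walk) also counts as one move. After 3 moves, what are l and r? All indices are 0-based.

[0,15] '1'=='1' → l++,r--
[1,14] '8'=='8' → l++,r--
[2,13] '2'=='2' → l++,r--

l=3, r=12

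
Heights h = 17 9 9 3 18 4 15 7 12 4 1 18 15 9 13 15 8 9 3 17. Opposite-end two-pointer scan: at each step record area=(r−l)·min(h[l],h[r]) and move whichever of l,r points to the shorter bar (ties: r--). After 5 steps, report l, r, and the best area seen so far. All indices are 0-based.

l=0, r=14, best area=323

l=0 r=19: min(17,17)*19=323 best=323 *, r--
l=0 r=18: min(17,3)*18=54 best=323, r--
l=0 r=17: min(17,9)*17=153 best=323, r--
l=0 r=16: min(17,8)*16=128 best=323, r--
l=0 r=15: min(17,15)*15=225 best=323, r--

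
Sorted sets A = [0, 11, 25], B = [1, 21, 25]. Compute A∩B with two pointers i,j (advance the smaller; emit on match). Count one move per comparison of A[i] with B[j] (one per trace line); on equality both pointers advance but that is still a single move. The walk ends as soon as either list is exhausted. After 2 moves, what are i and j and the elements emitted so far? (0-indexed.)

i=1, j=1, emitted=[]

[i=0,j=0] 0<1 → i++
[i=1,j=0] 11>1 → j++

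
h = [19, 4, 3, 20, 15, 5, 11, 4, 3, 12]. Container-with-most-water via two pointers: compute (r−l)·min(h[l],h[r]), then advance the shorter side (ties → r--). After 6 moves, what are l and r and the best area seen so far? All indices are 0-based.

l=0, r=3, best area=108

l=0 r=9: min(19,12)*9=108 best=108 *, r--
l=0 r=8: min(19,3)*8=24 best=108, r--
l=0 r=7: min(19,4)*7=28 best=108, r--
l=0 r=6: min(19,11)*6=66 best=108, r--
l=0 r=5: min(19,5)*5=25 best=108, r--
l=0 r=4: min(19,15)*4=60 best=108, r--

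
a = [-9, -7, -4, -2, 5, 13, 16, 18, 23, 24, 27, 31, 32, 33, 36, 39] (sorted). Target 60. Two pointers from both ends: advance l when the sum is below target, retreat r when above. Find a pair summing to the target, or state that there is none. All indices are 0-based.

l=0 r=15: -9+39=30 <60, l++
l=1 r=15: -7+39=32 <60, l++
l=2 r=15: -4+39=35 <60, l++
l=3 r=15: -2+39=37 <60, l++
l=4 r=15: 5+39=44 <60, l++
l=5 r=15: 13+39=52 <60, l++
l=6 r=15: 16+39=55 <60, l++
l=7 r=15: 18+39=57 <60, l++
l=8 r=15: 23+39=62 >60, r--
l=8 r=14: 23+36=59 <60, l++
l=9 r=14: 24+36=60, found

(24, 36)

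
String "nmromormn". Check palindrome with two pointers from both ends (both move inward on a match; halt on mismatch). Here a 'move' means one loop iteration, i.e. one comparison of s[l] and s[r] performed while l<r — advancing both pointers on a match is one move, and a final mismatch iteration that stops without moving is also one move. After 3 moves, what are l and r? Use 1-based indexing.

l=4, r=6

[1,9] 'n'=='n' → l++,r--
[2,8] 'm'=='m' → l++,r--
[3,7] 'r'=='r' → l++,r--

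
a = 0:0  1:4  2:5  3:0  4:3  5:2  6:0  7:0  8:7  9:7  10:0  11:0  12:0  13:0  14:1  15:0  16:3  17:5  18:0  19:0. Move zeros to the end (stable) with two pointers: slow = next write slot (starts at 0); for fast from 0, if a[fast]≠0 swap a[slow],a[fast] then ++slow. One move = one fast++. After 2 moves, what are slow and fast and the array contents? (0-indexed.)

slow=1, fast=2, a=[4, 0, 5, 0, 3, 2, 0, 0, 7, 7, 0, 0, 0, 0, 1, 0, 3, 5, 0, 0]

slow=0 fast=0: a[fast]=0, fast++
slow=0 fast=1: a[fast]=4≠0 swap→a[0]=4, slow++,fast++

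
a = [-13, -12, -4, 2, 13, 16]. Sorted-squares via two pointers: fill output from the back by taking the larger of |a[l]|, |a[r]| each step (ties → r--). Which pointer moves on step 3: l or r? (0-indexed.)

[0,5] |-13|<=|16| out[5]=256 → r--
[0,4] |-13|<=|13| out[4]=169 → r--
[0,3] |-13|>|2| out[3]=169 → l++

l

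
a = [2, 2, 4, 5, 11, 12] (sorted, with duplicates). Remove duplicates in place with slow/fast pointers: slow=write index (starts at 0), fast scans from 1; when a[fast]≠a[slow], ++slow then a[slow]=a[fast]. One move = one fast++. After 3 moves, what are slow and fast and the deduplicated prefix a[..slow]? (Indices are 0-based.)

slow=2, fast=4, prefix=[2, 4, 5]

slow=0 fast=1: a[fast]=2=a[slow] dup, fast++
slow=0 fast=2: a[fast]=4≠a[slow]=2 write a[1]=4, slow++,fast++
slow=1 fast=3: a[fast]=5≠a[slow]=4 write a[2]=5, slow++,fast++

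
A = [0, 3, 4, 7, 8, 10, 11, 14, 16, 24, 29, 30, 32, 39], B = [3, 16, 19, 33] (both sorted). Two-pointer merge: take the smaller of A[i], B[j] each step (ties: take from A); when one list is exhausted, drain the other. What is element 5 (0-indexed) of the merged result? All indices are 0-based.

merged[5] = 8

[i=0,j=0] A[i]=0<=B[j]=3 take 0 → i++
[i=1,j=0] A[i]=3<=B[j]=3 take 3 → i++
[i=2,j=0] A[i]=4>B[j]=3 take 3 → j++
[i=2,j=1] A[i]=4<=B[j]=16 take 4 → i++
[i=3,j=1] A[i]=7<=B[j]=16 take 7 → i++
[i=4,j=1] A[i]=8<=B[j]=16 take 8 → i++
[i=5,j=1] A[i]=10<=B[j]=16 take 10 → i++
[i=6,j=1] A[i]=11<=B[j]=16 take 11 → i++
[i=7,j=1] A[i]=14<=B[j]=16 take 14 → i++
[i=8,j=1] A[i]=16<=B[j]=16 take 16 → i++
[i=9,j=1] A[i]=24>B[j]=16 take 16 → j++
[i=9,j=2] A[i]=24>B[j]=19 take 19 → j++
[i=9,j=3] A[i]=24<=B[j]=33 take 24 → i++
[i=10,j=3] A[i]=29<=B[j]=33 take 29 → i++
[i=11,j=3] A[i]=30<=B[j]=33 take 30 → i++
[i=12,j=3] A[i]=32<=B[j]=33 take 32 → i++
[i=13,j=3] A[i]=39>B[j]=33 take 33 → j++
[i=13,j=4] B done, take A[i]=39 → i++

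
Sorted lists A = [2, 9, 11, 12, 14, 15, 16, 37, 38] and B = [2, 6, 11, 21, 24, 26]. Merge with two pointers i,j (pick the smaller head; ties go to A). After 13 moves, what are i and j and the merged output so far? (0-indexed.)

i=7, j=6, merged so far=[2, 2, 6, 9, 11, 11, 12, 14, 15, 16, 21, 24, 26]

[i=0,j=0] A[i]=2<=B[j]=2 take 2 → i++
[i=1,j=0] A[i]=9>B[j]=2 take 2 → j++
[i=1,j=1] A[i]=9>B[j]=6 take 6 → j++
[i=1,j=2] A[i]=9<=B[j]=11 take 9 → i++
[i=2,j=2] A[i]=11<=B[j]=11 take 11 → i++
[i=3,j=2] A[i]=12>B[j]=11 take 11 → j++
[i=3,j=3] A[i]=12<=B[j]=21 take 12 → i++
[i=4,j=3] A[i]=14<=B[j]=21 take 14 → i++
[i=5,j=3] A[i]=15<=B[j]=21 take 15 → i++
[i=6,j=3] A[i]=16<=B[j]=21 take 16 → i++
[i=7,j=3] A[i]=37>B[j]=21 take 21 → j++
[i=7,j=4] A[i]=37>B[j]=24 take 24 → j++
[i=7,j=5] A[i]=37>B[j]=26 take 26 → j++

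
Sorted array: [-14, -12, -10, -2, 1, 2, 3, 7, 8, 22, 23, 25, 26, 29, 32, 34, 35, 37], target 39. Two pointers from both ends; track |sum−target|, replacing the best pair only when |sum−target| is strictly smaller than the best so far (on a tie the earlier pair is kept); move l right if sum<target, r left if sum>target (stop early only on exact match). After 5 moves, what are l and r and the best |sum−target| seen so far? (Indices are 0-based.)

[0,17] -14+37=23 d=16 * → l++
[1,17] -12+37=25 d=14 * → l++
[2,17] -10+37=27 d=12 * → l++
[3,17] -2+37=35 d=4 * → l++
[4,17] 1+37=38 d=1 * → l++

l=5, r=17, best |Δ|=1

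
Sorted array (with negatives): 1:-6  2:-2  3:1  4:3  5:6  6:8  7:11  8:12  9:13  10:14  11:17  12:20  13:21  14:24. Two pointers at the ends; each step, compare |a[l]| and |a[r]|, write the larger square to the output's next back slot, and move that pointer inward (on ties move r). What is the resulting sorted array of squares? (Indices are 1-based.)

[1, 4, 9, 36, 36, 64, 121, 144, 169, 196, 289, 400, 441, 576]

l=1 r=14: |-6|<=|24| out[14]=576, r--
l=1 r=13: |-6|<=|21| out[13]=441, r--
l=1 r=12: |-6|<=|20| out[12]=400, r--
l=1 r=11: |-6|<=|17| out[11]=289, r--
l=1 r=10: |-6|<=|14| out[10]=196, r--
l=1 r=9: |-6|<=|13| out[9]=169, r--
l=1 r=8: |-6|<=|12| out[8]=144, r--
l=1 r=7: |-6|<=|11| out[7]=121, r--
l=1 r=6: |-6|<=|8| out[6]=64, r--
l=1 r=5: |-6|<=|6| out[5]=36, r--
l=1 r=4: |-6|>|3| out[4]=36, l++
l=2 r=4: |-2|<=|3| out[3]=9, r--
l=2 r=3: |-2|>|1| out[2]=4, l++
l=3 r=3: |1|<=|1| out[1]=1, r--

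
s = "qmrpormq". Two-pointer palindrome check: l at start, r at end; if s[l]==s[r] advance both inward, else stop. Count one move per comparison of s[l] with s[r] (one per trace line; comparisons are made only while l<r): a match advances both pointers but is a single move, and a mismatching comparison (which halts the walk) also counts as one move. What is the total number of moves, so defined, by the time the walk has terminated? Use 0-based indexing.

4 moves

[0,7] 'q'=='q' → l++,r--
[1,6] 'm'=='m' → l++,r--
[2,5] 'r'=='r' → l++,r--
[3,4] 'p'!='o' → stop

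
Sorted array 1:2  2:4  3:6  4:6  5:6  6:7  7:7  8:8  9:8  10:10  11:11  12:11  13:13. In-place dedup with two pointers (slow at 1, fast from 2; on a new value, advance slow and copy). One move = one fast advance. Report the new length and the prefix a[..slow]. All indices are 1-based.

(s=1,f=2) a[fast]=4≠a[slow]=2 write a[2]=4 → slow++,fast++
(s=2,f=3) a[fast]=6≠a[slow]=4 write a[3]=6 → slow++,fast++
(s=3,f=4) a[fast]=6=a[slow] dup → fast++
(s=3,f=5) a[fast]=6=a[slow] dup → fast++
(s=3,f=6) a[fast]=7≠a[slow]=6 write a[4]=7 → slow++,fast++
(s=4,f=7) a[fast]=7=a[slow] dup → fast++
(s=4,f=8) a[fast]=8≠a[slow]=7 write a[5]=8 → slow++,fast++
(s=5,f=9) a[fast]=8=a[slow] dup → fast++
(s=5,f=10) a[fast]=10≠a[slow]=8 write a[6]=10 → slow++,fast++
(s=6,f=11) a[fast]=11≠a[slow]=10 write a[7]=11 → slow++,fast++
(s=7,f=12) a[fast]=11=a[slow] dup → fast++
(s=7,f=13) a[fast]=13≠a[slow]=11 write a[8]=13 → slow++,fast++

length 8; prefix = [2, 4, 6, 7, 8, 10, 11, 13]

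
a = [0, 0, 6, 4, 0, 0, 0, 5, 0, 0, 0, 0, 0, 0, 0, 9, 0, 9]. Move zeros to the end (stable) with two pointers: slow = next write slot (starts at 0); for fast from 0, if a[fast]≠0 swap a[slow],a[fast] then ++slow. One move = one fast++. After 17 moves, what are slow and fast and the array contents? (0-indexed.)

slow=0 fast=0: a[fast]=0, fast++
slow=0 fast=1: a[fast]=0, fast++
slow=0 fast=2: a[fast]=6≠0 swap→a[0]=6, slow++,fast++
slow=1 fast=3: a[fast]=4≠0 swap→a[1]=4, slow++,fast++
slow=2 fast=4: a[fast]=0, fast++
slow=2 fast=5: a[fast]=0, fast++
slow=2 fast=6: a[fast]=0, fast++
slow=2 fast=7: a[fast]=5≠0 swap→a[2]=5, slow++,fast++
slow=3 fast=8: a[fast]=0, fast++
slow=3 fast=9: a[fast]=0, fast++
slow=3 fast=10: a[fast]=0, fast++
slow=3 fast=11: a[fast]=0, fast++
slow=3 fast=12: a[fast]=0, fast++
slow=3 fast=13: a[fast]=0, fast++
slow=3 fast=14: a[fast]=0, fast++
slow=3 fast=15: a[fast]=9≠0 swap→a[3]=9, slow++,fast++
slow=4 fast=16: a[fast]=0, fast++

slow=4, fast=17, a=[6, 4, 5, 9, 0, 0, 0, 0, 0, 0, 0, 0, 0, 0, 0, 0, 0, 9]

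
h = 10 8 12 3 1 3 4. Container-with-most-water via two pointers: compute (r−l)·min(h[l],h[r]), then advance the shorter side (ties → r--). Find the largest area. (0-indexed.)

[0,6] min(10,4)*6=24 best=24 * → r--
[0,5] min(10,3)*5=15 best=24 → r--
[0,4] min(10,1)*4=4 best=24 → r--
[0,3] min(10,3)*3=9 best=24 → r--
[0,2] min(10,12)*2=20 best=24 → l++
[1,2] min(8,12)*1=8 best=24 → l++

max area = 24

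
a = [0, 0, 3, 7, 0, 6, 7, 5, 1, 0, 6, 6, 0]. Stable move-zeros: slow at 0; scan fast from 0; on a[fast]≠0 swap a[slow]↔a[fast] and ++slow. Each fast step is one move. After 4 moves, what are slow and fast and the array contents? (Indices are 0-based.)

slow=0 fast=0: a[fast]=0, fast++
slow=0 fast=1: a[fast]=0, fast++
slow=0 fast=2: a[fast]=3≠0 swap→a[0]=3, slow++,fast++
slow=1 fast=3: a[fast]=7≠0 swap→a[1]=7, slow++,fast++

slow=2, fast=4, a=[3, 7, 0, 0, 0, 6, 7, 5, 1, 0, 6, 6, 0]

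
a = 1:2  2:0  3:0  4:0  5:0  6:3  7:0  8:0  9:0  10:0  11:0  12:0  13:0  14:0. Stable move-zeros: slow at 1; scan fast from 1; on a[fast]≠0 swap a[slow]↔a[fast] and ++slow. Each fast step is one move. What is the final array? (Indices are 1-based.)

(s=1,f=1) a[fast]=2≠0 swap→a[1]=2 → slow++,fast++
(s=2,f=2) a[fast]=0 → fast++
(s=2,f=3) a[fast]=0 → fast++
(s=2,f=4) a[fast]=0 → fast++
(s=2,f=5) a[fast]=0 → fast++
(s=2,f=6) a[fast]=3≠0 swap→a[2]=3 → slow++,fast++
(s=3,f=7) a[fast]=0 → fast++
(s=3,f=8) a[fast]=0 → fast++
(s=3,f=9) a[fast]=0 → fast++
(s=3,f=10) a[fast]=0 → fast++
(s=3,f=11) a[fast]=0 → fast++
(s=3,f=12) a[fast]=0 → fast++
(s=3,f=13) a[fast]=0 → fast++
(s=3,f=14) a[fast]=0 → fast++

[2, 3, 0, 0, 0, 0, 0, 0, 0, 0, 0, 0, 0, 0]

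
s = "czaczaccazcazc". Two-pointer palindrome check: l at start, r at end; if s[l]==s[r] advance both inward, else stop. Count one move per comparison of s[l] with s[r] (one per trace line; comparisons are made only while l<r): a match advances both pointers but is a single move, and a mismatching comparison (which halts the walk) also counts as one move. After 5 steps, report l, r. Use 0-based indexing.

l=5, r=8

l=0 r=13: 'c'=='c', l++,r--
l=1 r=12: 'z'=='z', l++,r--
l=2 r=11: 'a'=='a', l++,r--
l=3 r=10: 'c'=='c', l++,r--
l=4 r=9: 'z'=='z', l++,r--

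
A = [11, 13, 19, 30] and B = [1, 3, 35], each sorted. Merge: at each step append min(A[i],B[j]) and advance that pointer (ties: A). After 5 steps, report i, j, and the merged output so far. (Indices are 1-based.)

i=4, j=3, merged so far=[1, 3, 11, 13, 19]

i=1 j=1: A[i]=11>B[j]=1 take 1, j++
i=1 j=2: A[i]=11>B[j]=3 take 3, j++
i=1 j=3: A[i]=11<=B[j]=35 take 11, i++
i=2 j=3: A[i]=13<=B[j]=35 take 13, i++
i=3 j=3: A[i]=19<=B[j]=35 take 19, i++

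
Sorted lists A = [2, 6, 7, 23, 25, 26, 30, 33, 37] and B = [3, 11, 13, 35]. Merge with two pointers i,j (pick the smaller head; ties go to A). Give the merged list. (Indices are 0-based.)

[i=0,j=0] A[i]=2<=B[j]=3 take 2 → i++
[i=1,j=0] A[i]=6>B[j]=3 take 3 → j++
[i=1,j=1] A[i]=6<=B[j]=11 take 6 → i++
[i=2,j=1] A[i]=7<=B[j]=11 take 7 → i++
[i=3,j=1] A[i]=23>B[j]=11 take 11 → j++
[i=3,j=2] A[i]=23>B[j]=13 take 13 → j++
[i=3,j=3] A[i]=23<=B[j]=35 take 23 → i++
[i=4,j=3] A[i]=25<=B[j]=35 take 25 → i++
[i=5,j=3] A[i]=26<=B[j]=35 take 26 → i++
[i=6,j=3] A[i]=30<=B[j]=35 take 30 → i++
[i=7,j=3] A[i]=33<=B[j]=35 take 33 → i++
[i=8,j=3] A[i]=37>B[j]=35 take 35 → j++
[i=8,j=4] B done, take A[i]=37 → i++

[2, 3, 6, 7, 11, 13, 23, 25, 26, 30, 33, 35, 37]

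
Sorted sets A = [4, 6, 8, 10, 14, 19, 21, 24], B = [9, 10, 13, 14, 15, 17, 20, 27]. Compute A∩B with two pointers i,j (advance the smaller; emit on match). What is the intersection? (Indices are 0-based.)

intersection = [10, 14]

[i=0,j=0] 4<9 → i++
[i=1,j=0] 6<9 → i++
[i=2,j=0] 8<9 → i++
[i=3,j=0] 10>9 → j++
[i=3,j=1] 10==10 emit → i++,j++
[i=4,j=2] 14>13 → j++
[i=4,j=3] 14==14 emit → i++,j++
[i=5,j=4] 19>15 → j++
[i=5,j=5] 19>17 → j++
[i=5,j=6] 19<20 → i++
[i=6,j=6] 21>20 → j++
[i=6,j=7] 21<27 → i++
[i=7,j=7] 24<27 → i++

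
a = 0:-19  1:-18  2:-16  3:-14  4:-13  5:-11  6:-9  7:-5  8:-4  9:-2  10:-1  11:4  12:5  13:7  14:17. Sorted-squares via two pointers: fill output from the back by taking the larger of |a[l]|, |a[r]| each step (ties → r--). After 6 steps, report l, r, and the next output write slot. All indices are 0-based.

l=5, r=13, next write slot=8

[0,14] |-19|>|17| out[14]=361 → l++
[1,14] |-18|>|17| out[13]=324 → l++
[2,14] |-16|<=|17| out[12]=289 → r--
[2,13] |-16|>|7| out[11]=256 → l++
[3,13] |-14|>|7| out[10]=196 → l++
[4,13] |-13|>|7| out[9]=169 → l++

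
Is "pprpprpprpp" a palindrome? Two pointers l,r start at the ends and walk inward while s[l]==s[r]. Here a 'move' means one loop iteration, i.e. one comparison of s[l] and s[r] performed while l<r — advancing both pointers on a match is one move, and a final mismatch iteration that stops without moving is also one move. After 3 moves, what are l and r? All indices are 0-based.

l=3, r=7

l=0 r=10: 'p'=='p', l++,r--
l=1 r=9: 'p'=='p', l++,r--
l=2 r=8: 'r'=='r', l++,r--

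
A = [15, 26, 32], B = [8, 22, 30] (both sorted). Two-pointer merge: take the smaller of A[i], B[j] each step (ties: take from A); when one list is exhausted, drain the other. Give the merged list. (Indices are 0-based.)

[8, 15, 22, 26, 30, 32]

[i=0,j=0] A[i]=15>B[j]=8 take 8 → j++
[i=0,j=1] A[i]=15<=B[j]=22 take 15 → i++
[i=1,j=1] A[i]=26>B[j]=22 take 22 → j++
[i=1,j=2] A[i]=26<=B[j]=30 take 26 → i++
[i=2,j=2] A[i]=32>B[j]=30 take 30 → j++
[i=2,j=3] B done, take A[i]=32 → i++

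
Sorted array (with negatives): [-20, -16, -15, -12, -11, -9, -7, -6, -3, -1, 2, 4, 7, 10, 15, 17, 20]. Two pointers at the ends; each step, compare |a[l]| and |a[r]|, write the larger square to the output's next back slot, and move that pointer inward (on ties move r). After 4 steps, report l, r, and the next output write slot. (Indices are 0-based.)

l=2, r=14, next write slot=12

l=0 r=16: |-20|<=|20| out[16]=400, r--
l=0 r=15: |-20|>|17| out[15]=400, l++
l=1 r=15: |-16|<=|17| out[14]=289, r--
l=1 r=14: |-16|>|15| out[13]=256, l++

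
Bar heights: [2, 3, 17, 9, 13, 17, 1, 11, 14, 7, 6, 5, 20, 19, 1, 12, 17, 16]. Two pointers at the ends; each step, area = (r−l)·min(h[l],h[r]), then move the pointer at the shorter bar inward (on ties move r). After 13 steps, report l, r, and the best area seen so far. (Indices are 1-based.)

l=10, r=14, best area=240

l=1 r=18: min(2,16)*17=34 best=34 *, l++
l=2 r=18: min(3,16)*16=48 best=48 *, l++
l=3 r=18: min(17,16)*15=240 best=240 *, r--
l=3 r=17: min(17,17)*14=238 best=240, r--
l=3 r=16: min(17,12)*13=156 best=240, r--
l=3 r=15: min(17,1)*12=12 best=240, r--
l=3 r=14: min(17,19)*11=187 best=240, l++
l=4 r=14: min(9,19)*10=90 best=240, l++
l=5 r=14: min(13,19)*9=117 best=240, l++
l=6 r=14: min(17,19)*8=136 best=240, l++
l=7 r=14: min(1,19)*7=7 best=240, l++
l=8 r=14: min(11,19)*6=66 best=240, l++
l=9 r=14: min(14,19)*5=70 best=240, l++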